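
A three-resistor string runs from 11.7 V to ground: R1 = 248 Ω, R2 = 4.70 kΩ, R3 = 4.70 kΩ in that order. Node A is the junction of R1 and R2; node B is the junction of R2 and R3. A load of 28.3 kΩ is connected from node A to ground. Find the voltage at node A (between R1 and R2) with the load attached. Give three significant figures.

Below node A the series string R2+R3 = 9400 Ω sits in parallel with the 28300 Ω load: 7056 Ω.
V_A = 11.7 × 7056/(248 + 7056) = 11.3 V.

V ≈ 11.3 V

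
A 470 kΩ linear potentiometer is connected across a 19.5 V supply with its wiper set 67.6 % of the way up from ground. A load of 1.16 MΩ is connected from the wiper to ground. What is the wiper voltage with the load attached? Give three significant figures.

V ≈ 12.1 V

The wiper splits the pot into (1−α)R = 152.3 kΩ above and αR = 317.7 kΩ below.
Lower section ‖ load = 249.4 kΩ.
V_wiper = 19.5 × 249.4/(152.3 + 249.4) = 12.1 V.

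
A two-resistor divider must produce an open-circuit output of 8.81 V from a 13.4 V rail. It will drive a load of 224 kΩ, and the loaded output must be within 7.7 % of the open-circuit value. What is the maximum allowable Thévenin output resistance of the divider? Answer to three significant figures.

R_th ≤ 18.7 kΩ

Loading drop = R_th/(R_th + R_L) ≤ 0.0770, so R_th ≤ R_L · ε/(1−ε) = 224 kΩ × 0.0770/0.9230 = 18.7 kΩ.
(Any R1, R2 with R2/(R1+R2) = 0.657 and R1‖R2 ≤ 18.7 kΩ will meet the spec.)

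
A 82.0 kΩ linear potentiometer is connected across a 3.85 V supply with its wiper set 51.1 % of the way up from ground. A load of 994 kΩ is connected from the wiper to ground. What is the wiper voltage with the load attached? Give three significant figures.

The wiper splits the pot into (1−α)R = 40.10 kΩ above and αR = 41.90 kΩ below.
Lower section ‖ load = 40.21 kΩ.
V_wiper = 3.85 × 40.21/(40.10 + 40.21) = 1.93 V.

V ≈ 1.93 V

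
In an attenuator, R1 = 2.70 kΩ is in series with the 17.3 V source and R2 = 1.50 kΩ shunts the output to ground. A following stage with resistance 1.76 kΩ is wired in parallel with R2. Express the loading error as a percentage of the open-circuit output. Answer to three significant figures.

The divider's output (Thévenin) resistance is R1‖R2 = 0.9643 kΩ.
Fractional drop under load = R_th/(R_th + R_L) = 0.9643 / (0.9643 + 1.76) = 0.3540.
So the output falls by 35.4 %.

35.4 %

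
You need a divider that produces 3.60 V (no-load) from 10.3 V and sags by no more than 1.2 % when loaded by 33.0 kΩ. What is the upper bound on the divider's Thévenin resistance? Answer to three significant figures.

R_th ≤ 401 Ω

Loading drop = R_th/(R_th + R_L) ≤ 0.0120, so R_th ≤ R_L · ε/(1−ε) = 33.0 kΩ × 0.0120/0.9880 = 401 Ω.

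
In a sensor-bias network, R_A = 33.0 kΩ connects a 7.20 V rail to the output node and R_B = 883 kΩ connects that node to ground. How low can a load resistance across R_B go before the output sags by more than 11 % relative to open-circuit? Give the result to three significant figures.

R_L(min) ≈ 257 kΩ

Output resistance R_th = R_A‖R_B = (33.0 × 883)/916.0 = 31.81 kΩ.
The fractional drop is R_th/(R_th + R_L); requiring this ≤ 0.110 gives R_L ≥ R_th(1/0.110 − 1) = 31.81 × 8.091 = 257 kΩ.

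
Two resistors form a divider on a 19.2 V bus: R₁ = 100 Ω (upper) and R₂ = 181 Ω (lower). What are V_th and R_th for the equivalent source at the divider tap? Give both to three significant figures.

V_th is the open-circuit tap voltage: 19.2 × 181/(100 + 181) = 12.4 V.
With the supply zeroed, R₁ and R₂ appear in parallel from the tap: R_th = R₁‖R₂ = (100 × 181)/281.0 = 64.4 Ω.

V_th = 12.4 V, R_th = 64.4 Ω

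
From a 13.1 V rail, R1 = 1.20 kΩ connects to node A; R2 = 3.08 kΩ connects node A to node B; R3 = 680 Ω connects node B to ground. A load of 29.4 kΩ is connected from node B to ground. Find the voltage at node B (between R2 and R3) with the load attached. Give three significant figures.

At node B, R3 is in parallel with the load: R3‖R_L = 664.6 Ω.
Below node A the resistance is R2 + (R3‖R_L) = 3745 Ω, so V_A = 13.1 × 3745/4945 = 9.921 V.
Then V_B = V_A × (R3‖R_L)/(R2 + R3‖R_L) = 9.921 × 664.6/3745 = 1.76 V.

V ≈ 1.76 V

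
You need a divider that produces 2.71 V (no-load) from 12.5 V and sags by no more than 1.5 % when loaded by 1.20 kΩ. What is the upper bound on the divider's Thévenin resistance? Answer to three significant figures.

Loading drop = R_th/(R_th + R_L) ≤ 0.0150, so R_th ≤ R_L · ε/(1−ε) = 1.20 kΩ × 0.0150/0.9850 = 18.3 Ω.

R_th ≤ 18.3 Ω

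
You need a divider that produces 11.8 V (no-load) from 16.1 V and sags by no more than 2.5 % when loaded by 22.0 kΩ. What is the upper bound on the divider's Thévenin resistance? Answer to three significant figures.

Loading drop = R_th/(R_th + R_L) ≤ 0.0250, so R_th ≤ R_L · ε/(1−ε) = 22.0 kΩ × 0.0250/0.9750 = 564 Ω.
(Any R1, R2 with R2/(R1+R2) = 0.733 and R1‖R2 ≤ 564 Ω will meet the spec.)

R_th ≤ 564 Ω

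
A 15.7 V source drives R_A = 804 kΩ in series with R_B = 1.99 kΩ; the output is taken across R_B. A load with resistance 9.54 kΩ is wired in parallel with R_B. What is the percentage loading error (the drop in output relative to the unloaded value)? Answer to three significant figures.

17.2 %

Unloaded V = 15.7 × 1.99/806.0 = 0.03876 V.
Loaded: R_B‖R_L = 1.647 kΩ, giving V = 15.7 × 1.647/805.6 = 0.03209 V.
Drop = (0.03876 − 0.03209) / 0.03876 = 17.2 %.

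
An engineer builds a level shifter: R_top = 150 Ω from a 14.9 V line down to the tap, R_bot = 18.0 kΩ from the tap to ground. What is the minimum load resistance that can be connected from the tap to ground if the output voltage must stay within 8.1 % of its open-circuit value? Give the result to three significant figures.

R_L(min) ≈ 1.69 kΩ

Output resistance R_th = R_top‖R_bot = (150 × 18000)/18150 = 148.8 Ω.
The fractional drop is R_th/(R_th + R_L); requiring this ≤ 0.0810 gives R_L ≥ R_th(1/0.0810 − 1) = 148.8 × 11.35 = 1.69 kΩ.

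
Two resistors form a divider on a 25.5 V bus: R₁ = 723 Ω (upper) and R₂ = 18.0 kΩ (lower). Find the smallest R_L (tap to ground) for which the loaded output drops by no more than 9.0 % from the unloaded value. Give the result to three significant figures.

Output resistance R_th = R₁‖R₂ = (723 × 18000)/18720 = 695.1 Ω.
The fractional drop is R_th/(R_th + R_L); requiring this ≤ 0.0900 gives R_L ≥ R_th(1/0.0900 − 1) = 695.1 × 10.11 = 7.03 kΩ.

R_L(min) ≈ 7.03 kΩ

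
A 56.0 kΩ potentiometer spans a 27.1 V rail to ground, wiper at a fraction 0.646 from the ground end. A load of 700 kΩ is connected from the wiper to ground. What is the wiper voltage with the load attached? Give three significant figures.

The wiper splits the pot into (1−α)R = 19.82 kΩ above and αR = 36.18 kΩ below.
Lower section ‖ load = 34.40 kΩ.
V_wiper = 27.1 × 34.40/(19.82 + 34.40) = 17.2 V.

V ≈ 17.2 V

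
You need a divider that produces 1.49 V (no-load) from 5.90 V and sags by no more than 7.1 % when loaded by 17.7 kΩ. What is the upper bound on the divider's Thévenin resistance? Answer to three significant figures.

Loading drop = R_th/(R_th + R_L) ≤ 0.0710, so R_th ≤ R_L · ε/(1−ε) = 17.7 kΩ × 0.0710/0.9290 = 1.35 kΩ.
(Any R1, R2 with R2/(R1+R2) = 0.253 and R1‖R2 ≤ 1.35 kΩ will meet the spec.)

R_th ≤ 1.35 kΩ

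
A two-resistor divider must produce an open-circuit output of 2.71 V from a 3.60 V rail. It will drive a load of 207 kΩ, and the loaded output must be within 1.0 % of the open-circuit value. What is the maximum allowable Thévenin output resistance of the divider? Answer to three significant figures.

Loading drop = R_th/(R_th + R_L) ≤ 0.0100, so R_th ≤ R_L · ε/(1−ε) = 207 kΩ × 0.0100/0.9900 = 2.09 kΩ.

R_th ≤ 2.09 kΩ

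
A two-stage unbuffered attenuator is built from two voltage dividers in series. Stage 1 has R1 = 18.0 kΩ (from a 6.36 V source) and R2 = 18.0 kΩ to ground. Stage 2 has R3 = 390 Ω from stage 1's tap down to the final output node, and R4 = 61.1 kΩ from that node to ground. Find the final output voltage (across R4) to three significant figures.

Stage 2 presents R3+R4 = 61490 Ω as a load on stage 1's tap.
Stage 1's lower leg becomes R2‖(R3+R4) = 13920 Ω, so V_mid = 6.36 × 13920/31920 = 2.774 V.
Stage 2 is itself unloaded: V_out = V_mid × R4/(R3+R4) = 2.774 × 61100/61490 = 2.76 V.

V_out ≈ 2.76 V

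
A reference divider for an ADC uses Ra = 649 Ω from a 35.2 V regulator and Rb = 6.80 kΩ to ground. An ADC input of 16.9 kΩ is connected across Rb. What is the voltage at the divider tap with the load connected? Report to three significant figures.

The load sits in parallel with Rb: Rb‖R_L = (6800 × 16900) / (6800 + 16900) = 4849 Ω.
V_out = 35.2 × 4849 / (649 + 4849) = 35.2 × 4849/5498 = 31.0 V.

V_out ≈ 31.0 V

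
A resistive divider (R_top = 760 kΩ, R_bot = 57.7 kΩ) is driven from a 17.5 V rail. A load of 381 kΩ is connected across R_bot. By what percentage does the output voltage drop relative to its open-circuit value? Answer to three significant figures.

12.3 %

Unloaded V = 17.5 × 57.7/817.7 = 1.2349 V.
Loaded: R_bot‖R_L = 50.11 kΩ, giving V = 17.5 × 50.11/810.1 = 1.0825 V.
Drop = (1.2349 − 1.0825) / 1.2349 = 12.3 %.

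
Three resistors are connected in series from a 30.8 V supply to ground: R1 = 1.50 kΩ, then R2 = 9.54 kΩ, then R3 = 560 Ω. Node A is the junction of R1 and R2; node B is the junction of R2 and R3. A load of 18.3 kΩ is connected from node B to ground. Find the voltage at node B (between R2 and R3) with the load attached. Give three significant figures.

V ≈ 1.44 V

At node B, R3 is in parallel with the load: R3‖R_L = 543.4 Ω.
Below node A the resistance is R2 + (R3‖R_L) = 10080 Ω, so V_A = 30.8 × 10080/11580 = 26.81 V.
Then V_B = V_A × (R3‖R_L)/(R2 + R3‖R_L) = 26.81 × 543.4/10080 = 1.44 V.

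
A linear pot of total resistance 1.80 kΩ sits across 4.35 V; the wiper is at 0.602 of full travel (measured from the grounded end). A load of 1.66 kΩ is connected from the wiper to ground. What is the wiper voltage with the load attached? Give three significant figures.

V ≈ 2.08 V

The wiper splits the pot into (1−α)R = 716.4 Ω above and αR = 1084 Ω below.
Lower section ‖ load = 655.6 Ω.
V_wiper = 4.35 × 655.6/(716.4 + 655.6) = 2.08 V.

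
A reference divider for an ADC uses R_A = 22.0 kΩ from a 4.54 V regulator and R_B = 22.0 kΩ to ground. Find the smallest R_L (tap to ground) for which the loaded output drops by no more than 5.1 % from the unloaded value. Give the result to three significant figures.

Output resistance R_th = R_A‖R_B = (22.0 × 22.0)/44.00 = 11.00 kΩ.
The fractional drop is R_th/(R_th + R_L); requiring this ≤ 0.0510 gives R_L ≥ R_th(1/0.0510 − 1) = 11.00 × 18.61 = 205 kΩ.

R_L(min) ≈ 205 kΩ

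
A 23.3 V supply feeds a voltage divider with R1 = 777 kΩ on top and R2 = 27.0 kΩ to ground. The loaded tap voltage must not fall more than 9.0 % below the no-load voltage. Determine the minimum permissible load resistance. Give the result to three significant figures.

R_L(min) ≈ 264 kΩ

Output resistance R_th = R1‖R2 = (777 × 27.0)/804.0 = 26.09 kΩ.
The fractional drop is R_th/(R_th + R_L); requiring this ≤ 0.0900 gives R_L ≥ R_th(1/0.0900 − 1) = 26.09 × 10.11 = 264 kΩ.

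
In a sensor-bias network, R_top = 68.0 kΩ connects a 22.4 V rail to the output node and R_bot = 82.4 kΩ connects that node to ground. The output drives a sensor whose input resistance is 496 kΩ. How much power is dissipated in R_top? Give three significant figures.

Total resistance from the source is R_top + (R_bot‖R_L) = 138.7 kΩ, so I = 22.4/138.7 kΩ = 0.1615 mA.
P = I²·R_top = (0.1615 mA)² × 68.0 kΩ = 1.77 mW.

P ≈ 1.77 mW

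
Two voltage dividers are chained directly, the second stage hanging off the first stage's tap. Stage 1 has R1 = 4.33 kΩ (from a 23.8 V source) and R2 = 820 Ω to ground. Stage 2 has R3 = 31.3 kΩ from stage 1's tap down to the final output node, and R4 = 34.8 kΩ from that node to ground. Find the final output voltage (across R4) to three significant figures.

V_out ≈ 1.97 V

Stage 2 presents R3+R4 = 66100 Ω as a load on stage 1's tap.
Stage 1's lower leg becomes R2‖(R3+R4) = 810.0 Ω, so V_mid = 23.8 × 810.0/5140 = 3.750 V.
Stage 2 is itself unloaded: V_out = V_mid × R4/(R3+R4) = 3.750 × 34800/66100 = 1.97 V.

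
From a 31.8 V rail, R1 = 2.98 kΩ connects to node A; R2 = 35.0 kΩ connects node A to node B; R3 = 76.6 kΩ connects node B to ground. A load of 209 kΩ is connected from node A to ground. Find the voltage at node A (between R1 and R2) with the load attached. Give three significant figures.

V ≈ 30.5 V

Below node A the series string R2+R3 = 111.6 kΩ sits in parallel with the 209 kΩ load: 72.75 kΩ.
V_A = 31.8 × 72.75/(2.98 + 72.75) = 30.5 V.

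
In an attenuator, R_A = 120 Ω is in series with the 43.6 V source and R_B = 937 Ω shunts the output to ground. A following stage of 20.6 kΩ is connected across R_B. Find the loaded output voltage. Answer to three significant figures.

V_out ≈ 38.5 V

The load sits in parallel with R_B: R_B‖R_L = (937 × 20600) / (937 + 20600) = 896.2 Ω.
V_out = 43.6 × 896.2 / (120 + 896.2) = 43.6 × 896.2/1016 = 38.5 V.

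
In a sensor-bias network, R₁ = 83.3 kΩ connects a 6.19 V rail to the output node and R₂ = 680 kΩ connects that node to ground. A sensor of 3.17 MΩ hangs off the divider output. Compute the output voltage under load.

The load sits in parallel with R₂: R₂‖R_L = (680 × 3170) / (680 + 3170) = 559.9 kΩ.
V_out = 6.19 × 559.9 / (83.3 + 559.9) = 6.19 × 559.9/643.2 = 5.39 V.
(Unloaded it would have been 5.51 V.)

V_out ≈ 5.39 V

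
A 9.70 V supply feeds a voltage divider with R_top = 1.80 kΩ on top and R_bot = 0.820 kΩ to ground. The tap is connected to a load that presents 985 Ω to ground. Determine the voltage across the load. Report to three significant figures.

The load sits in parallel with R_bot: R_bot‖R_L = (820 × 985) / (820 + 985) = 447.5 Ω.
V_out = 9.70 × 447.5 / (1800 + 447.5) = 9.70 × 447.5/2247 = 1.93 V.

V_out ≈ 1.93 V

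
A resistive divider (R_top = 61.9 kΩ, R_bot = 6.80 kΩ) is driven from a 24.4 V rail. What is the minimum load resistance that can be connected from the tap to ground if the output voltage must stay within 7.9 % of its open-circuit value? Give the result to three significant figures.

R_L(min) ≈ 71.4 kΩ

Output resistance R_th = R_top‖R_bot = (61.9 × 6.80)/68.70 = 6.127 kΩ.
The fractional drop is R_th/(R_th + R_L); requiring this ≤ 0.0790 gives R_L ≥ R_th(1/0.0790 − 1) = 6.127 × 11.66 = 71.4 kΩ.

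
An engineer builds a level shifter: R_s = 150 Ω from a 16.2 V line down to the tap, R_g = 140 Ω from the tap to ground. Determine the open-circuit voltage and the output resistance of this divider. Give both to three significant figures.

V_th = 7.82 V, R_th = 72.4 Ω

V_th is the open-circuit tap voltage: 16.2 × 140/(150 + 140) = 7.82 V.
With the supply zeroed, R_s and R_g appear in parallel from the tap: R_th = R_s‖R_g = (150 × 140)/290.0 = 72.4 Ω.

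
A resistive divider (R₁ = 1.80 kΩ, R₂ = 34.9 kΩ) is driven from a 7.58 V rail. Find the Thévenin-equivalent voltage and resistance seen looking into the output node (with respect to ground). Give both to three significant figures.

V_th = 7.21 V, R_th = 1.71 kΩ

V_th is the open-circuit tap voltage: 7.58 × 34.9/(1.80 + 34.9) = 7.21 V.
With the supply zeroed, R₁ and R₂ appear in parallel from the tap: R_th = R₁‖R₂ = (1.80 × 34.9)/36.70 = 1.71 kΩ.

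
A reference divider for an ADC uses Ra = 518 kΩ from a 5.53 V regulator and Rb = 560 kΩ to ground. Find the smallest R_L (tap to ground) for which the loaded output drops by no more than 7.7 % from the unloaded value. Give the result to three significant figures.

R_L(min) ≈ 3.23 MΩ

Output resistance R_th = Ra‖Rb = (518 × 560)/1078 = 269.1 kΩ.
The fractional drop is R_th/(R_th + R_L); requiring this ≤ 0.0770 gives R_L ≥ R_th(1/0.0770 − 1) = 269.1 × 11.99 = 3.23 MΩ.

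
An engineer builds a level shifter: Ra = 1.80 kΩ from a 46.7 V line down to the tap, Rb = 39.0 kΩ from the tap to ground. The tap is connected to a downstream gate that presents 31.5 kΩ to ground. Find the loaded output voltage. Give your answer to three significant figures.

The load sits in parallel with Rb: Rb‖R_L = (39.0 × 31.5) / (39.0 + 31.5) = 17.43 kΩ.
V_out = 46.7 × 17.43 / (1.80 + 17.43) = 46.7 × 17.43/19.23 = 42.3 V.
(Unloaded it would have been 44.6 V.)

V_out ≈ 42.3 V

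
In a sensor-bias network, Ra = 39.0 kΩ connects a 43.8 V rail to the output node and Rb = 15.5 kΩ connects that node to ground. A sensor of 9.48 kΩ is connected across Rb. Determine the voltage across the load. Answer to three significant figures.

The load sits in parallel with Rb: Rb‖R_L = (15.5 × 9.48) / (15.5 + 9.48) = 5.882 kΩ.
V_out = 43.8 × 5.882 / (39.0 + 5.882) = 43.8 × 5.882/44.88 = 5.74 V.

V_out ≈ 5.74 V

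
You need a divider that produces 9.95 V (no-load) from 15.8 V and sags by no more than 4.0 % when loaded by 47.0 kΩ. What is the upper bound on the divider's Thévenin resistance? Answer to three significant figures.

Loading drop = R_th/(R_th + R_L) ≤ 0.0400, so R_th ≤ R_L · ε/(1−ε) = 47.0 kΩ × 0.0400/0.9600 = 1.96 kΩ.
(Any R1, R2 with R2/(R1+R2) = 0.630 and R1‖R2 ≤ 1.96 kΩ will meet the spec.)

R_th ≤ 1.96 kΩ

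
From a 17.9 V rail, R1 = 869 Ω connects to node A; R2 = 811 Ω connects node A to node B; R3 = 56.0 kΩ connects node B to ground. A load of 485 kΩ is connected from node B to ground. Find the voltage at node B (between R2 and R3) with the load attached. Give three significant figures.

At node B, R3 is in parallel with the load: R3‖R_L = 50200 Ω.
Below node A the resistance is R2 + (R3‖R_L) = 51010 Ω, so V_A = 17.9 × 51010/51880 = 17.60 V.
Then V_B = V_A × (R3‖R_L)/(R2 + R3‖R_L) = 17.60 × 50200/51010 = 17.3 V.

V ≈ 17.3 V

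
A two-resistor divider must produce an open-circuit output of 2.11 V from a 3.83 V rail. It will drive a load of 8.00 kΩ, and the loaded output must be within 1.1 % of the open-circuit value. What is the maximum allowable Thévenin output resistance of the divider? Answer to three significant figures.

R_th ≤ 89.0 Ω

Loading drop = R_th/(R_th + R_L) ≤ 0.0110, so R_th ≤ R_L · ε/(1−ε) = 8.00 kΩ × 0.0110/0.9890 = 89.0 Ω.
(Any R1, R2 with R2/(R1+R2) = 0.551 and R1‖R2 ≤ 89.0 Ω will meet the spec.)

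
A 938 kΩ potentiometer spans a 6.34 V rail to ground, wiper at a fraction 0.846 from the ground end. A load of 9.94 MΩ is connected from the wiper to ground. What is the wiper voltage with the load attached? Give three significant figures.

The wiper splits the pot into (1−α)R = 144.5 kΩ above and αR = 793.5 kΩ below.
Lower section ‖ load = 734.9 kΩ.
V_wiper = 6.34 × 734.9/(144.5 + 734.9) = 5.30 V.

V ≈ 5.30 V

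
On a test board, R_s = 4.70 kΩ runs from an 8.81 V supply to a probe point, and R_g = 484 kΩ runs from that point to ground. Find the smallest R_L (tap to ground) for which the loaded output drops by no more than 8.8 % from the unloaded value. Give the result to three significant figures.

R_L(min) ≈ 48.2 kΩ

Output resistance R_th = R_s‖R_g = (4.70 × 484)/488.7 = 4.655 kΩ.
The fractional drop is R_th/(R_th + R_L); requiring this ≤ 0.0880 gives R_L ≥ R_th(1/0.0880 − 1) = 4.655 × 10.36 = 48.2 kΩ.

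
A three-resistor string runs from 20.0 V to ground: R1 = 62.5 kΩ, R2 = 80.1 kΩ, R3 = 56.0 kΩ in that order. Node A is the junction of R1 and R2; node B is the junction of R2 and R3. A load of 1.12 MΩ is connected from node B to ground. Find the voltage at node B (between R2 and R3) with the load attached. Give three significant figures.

V ≈ 5.44 V

At node B, R3 is in parallel with the load: R3‖R_L = 53.33 kΩ.
Below node A the resistance is R2 + (R3‖R_L) = 133.4 kΩ, so V_A = 20.0 × 133.4/195.9 = 13.62 V.
Then V_B = V_A × (R3‖R_L)/(R2 + R3‖R_L) = 13.62 × 53.33/133.4 = 5.44 V.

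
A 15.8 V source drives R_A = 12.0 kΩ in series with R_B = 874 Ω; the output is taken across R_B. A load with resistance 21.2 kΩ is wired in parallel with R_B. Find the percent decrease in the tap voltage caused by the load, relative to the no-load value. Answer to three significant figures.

3.70 %

The divider's output (Thévenin) resistance is R_A‖R_B = 814.7 Ω.
Fractional drop under load = R_th/(R_th + R_L) = 814.7 / (814.7 + 21200) = 0.03701.
So the output falls by 3.70 %.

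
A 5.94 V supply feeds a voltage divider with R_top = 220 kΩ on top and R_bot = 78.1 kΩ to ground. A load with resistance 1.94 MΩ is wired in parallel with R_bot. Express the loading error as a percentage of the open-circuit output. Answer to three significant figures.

2.89 %

The divider's output (Thévenin) resistance is R_top‖R_bot = 57.64 kΩ.
Fractional drop under load = R_th/(R_th + R_L) = 57.64 / (57.64 + 1940) = 0.02885.
So the output falls by 2.89 %.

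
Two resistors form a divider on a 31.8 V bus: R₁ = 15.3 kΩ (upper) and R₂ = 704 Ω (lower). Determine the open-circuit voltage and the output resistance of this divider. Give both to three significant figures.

V_th = 1.40 V, R_th = 673 Ω

V_th is the open-circuit tap voltage: 31.8 × 704/(15300 + 704) = 1.40 V.
With the supply zeroed, R₁ and R₂ appear in parallel from the tap: R_th = R₁‖R₂ = (15300 × 704)/16000 = 673 Ω.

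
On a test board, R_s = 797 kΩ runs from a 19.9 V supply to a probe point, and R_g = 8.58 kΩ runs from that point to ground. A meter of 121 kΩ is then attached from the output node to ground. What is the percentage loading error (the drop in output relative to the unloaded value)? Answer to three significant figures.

6.56 %

The divider's output (Thévenin) resistance is R_s‖R_g = 8.489 kΩ.
Fractional drop under load = R_th/(R_th + R_L) = 8.489 / (8.489 + 121) = 0.06555.
So the output falls by 6.56 %.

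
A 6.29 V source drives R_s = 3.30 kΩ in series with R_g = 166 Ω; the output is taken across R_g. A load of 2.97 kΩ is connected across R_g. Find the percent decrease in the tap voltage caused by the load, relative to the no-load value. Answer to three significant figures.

5.05 %

The divider's output (Thévenin) resistance is R_s‖R_g = 158.0 Ω.
Fractional drop under load = R_th/(R_th + R_L) = 158.0 / (158.0 + 2970) = 0.05053.
So the output falls by 5.05 %.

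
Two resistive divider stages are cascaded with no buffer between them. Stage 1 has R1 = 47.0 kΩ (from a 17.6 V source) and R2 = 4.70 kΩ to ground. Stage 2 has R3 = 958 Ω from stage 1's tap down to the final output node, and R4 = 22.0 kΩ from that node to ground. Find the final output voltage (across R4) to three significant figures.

V_out ≈ 1.29 V

Stage 2 presents R3+R4 = 22960 Ω as a load on stage 1's tap.
Stage 1's lower leg becomes R2‖(R3+R4) = 3901 Ω, so V_mid = 17.6 × 3901/50900 = 1.349 V.
Stage 2 is itself unloaded: V_out = V_mid × R4/(R3+R4) = 1.349 × 22000/22960 = 1.29 V.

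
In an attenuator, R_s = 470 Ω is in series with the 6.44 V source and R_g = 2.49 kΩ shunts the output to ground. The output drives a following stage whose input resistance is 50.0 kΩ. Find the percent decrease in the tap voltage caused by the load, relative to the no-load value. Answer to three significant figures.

The divider's output (Thévenin) resistance is R_s‖R_g = 395.4 Ω.
Fractional drop under load = R_th/(R_th + R_L) = 395.4 / (395.4 + 50000) = 0.007845.
So the output falls by 0.785 %.

0.785 %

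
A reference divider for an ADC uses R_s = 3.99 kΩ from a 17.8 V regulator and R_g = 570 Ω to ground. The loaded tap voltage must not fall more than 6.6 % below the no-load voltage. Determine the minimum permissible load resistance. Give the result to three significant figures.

R_L(min) ≈ 7.06 kΩ

Output resistance R_th = R_s‖R_g = (3990 × 570)/4560 = 498.8 Ω.
The fractional drop is R_th/(R_th + R_L); requiring this ≤ 0.0660 gives R_L ≥ R_th(1/0.0660 − 1) = 498.8 × 14.15 = 7.06 kΩ.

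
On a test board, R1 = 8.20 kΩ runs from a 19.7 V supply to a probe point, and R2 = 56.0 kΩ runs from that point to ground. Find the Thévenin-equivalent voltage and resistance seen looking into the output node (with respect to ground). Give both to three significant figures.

V_th = 17.2 V, R_th = 7.15 kΩ

V_th is the open-circuit tap voltage: 19.7 × 56.0/(8.20 + 56.0) = 17.2 V.
With the supply zeroed, R1 and R2 appear in parallel from the tap: R_th = R1‖R2 = (8.20 × 56.0)/64.20 = 7.15 kΩ.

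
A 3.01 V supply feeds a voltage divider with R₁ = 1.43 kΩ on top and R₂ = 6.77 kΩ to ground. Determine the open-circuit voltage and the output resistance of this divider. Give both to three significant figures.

V_th = 2.49 V, R_th = 1.18 kΩ

V_th is the open-circuit tap voltage: 3.01 × 6.77/(1.43 + 6.77) = 2.49 V.
With the supply zeroed, R₁ and R₂ appear in parallel from the tap: R_th = R₁‖R₂ = (1.43 × 6.77)/8.200 = 1.18 kΩ.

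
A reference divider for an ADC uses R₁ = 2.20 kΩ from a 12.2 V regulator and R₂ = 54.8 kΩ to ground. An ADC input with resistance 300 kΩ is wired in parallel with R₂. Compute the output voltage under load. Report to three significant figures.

The load sits in parallel with R₂: R₂‖R_L = (54.8 × 300) / (54.8 + 300) = 46.34 kΩ.
V_out = 12.2 × 46.34 / (2.20 + 46.34) = 12.2 × 46.34/48.54 = 11.6 V.

V_out ≈ 11.6 V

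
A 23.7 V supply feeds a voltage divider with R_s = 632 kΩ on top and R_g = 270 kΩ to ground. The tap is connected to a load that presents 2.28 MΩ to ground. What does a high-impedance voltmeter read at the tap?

The load sits in parallel with R_g: R_g‖R_L = (270 × 2280) / (270 + 2280) = 241.4 kΩ.
V_out = 23.7 × 241.4 / (632 + 241.4) = 23.7 × 241.4/873.4 = 6.55 V.
(Unloaded it would have been 7.09 V.)

V_out ≈ 6.55 V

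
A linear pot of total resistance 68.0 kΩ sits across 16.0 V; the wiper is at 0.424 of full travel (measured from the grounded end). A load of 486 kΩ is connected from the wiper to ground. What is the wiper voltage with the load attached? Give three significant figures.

V ≈ 6.56 V

The wiper splits the pot into (1−α)R = 39.17 kΩ above and αR = 28.83 kΩ below.
Lower section ‖ load = 27.22 kΩ.
V_wiper = 16.0 × 27.22/(39.17 + 27.22) = 6.56 V.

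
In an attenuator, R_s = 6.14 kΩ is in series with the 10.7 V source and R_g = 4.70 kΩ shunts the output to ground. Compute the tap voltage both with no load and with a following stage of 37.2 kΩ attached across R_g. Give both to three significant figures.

Unloaded: 4.64 V; loaded: 4.33 V

Open-circuit: V = 10.7 × 4.70/(6.14 + 4.70) = 4.64 V.
With the load, R_g becomes R_g‖R_L = 4.173 kΩ, so V = 10.7 × 4.173/10.31 = 4.33 V.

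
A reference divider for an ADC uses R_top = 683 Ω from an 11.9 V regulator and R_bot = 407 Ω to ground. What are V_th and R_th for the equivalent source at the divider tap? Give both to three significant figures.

V_th is the open-circuit tap voltage: 11.9 × 407/(683 + 407) = 4.44 V.
With the supply zeroed, R_top and R_bot appear in parallel from the tap: R_th = R_top‖R_bot = (683 × 407)/1090 = 255 Ω.

V_th = 4.44 V, R_th = 255 Ω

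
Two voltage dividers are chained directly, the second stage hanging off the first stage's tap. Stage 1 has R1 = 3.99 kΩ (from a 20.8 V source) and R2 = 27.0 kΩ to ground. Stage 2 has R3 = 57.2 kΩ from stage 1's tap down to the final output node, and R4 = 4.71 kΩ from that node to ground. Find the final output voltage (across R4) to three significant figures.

Stage 2 presents R3+R4 = 61.91 kΩ as a load on stage 1's tap.
Stage 1's lower leg becomes R2‖(R3+R4) = 18.80 kΩ, so V_mid = 20.8 × 18.80/22.79 = 17.16 V.
Stage 2 is itself unloaded: V_out = V_mid × R4/(R3+R4) = 17.16 × 4.71/61.91 = 1.31 V.

V_out ≈ 1.31 V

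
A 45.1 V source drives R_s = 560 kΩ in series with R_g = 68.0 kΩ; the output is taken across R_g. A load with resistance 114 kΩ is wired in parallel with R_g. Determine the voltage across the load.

The load sits in parallel with R_g: R_g‖R_L = (68.0 × 114) / (68.0 + 114) = 42.59 kΩ.
V_out = 45.1 × 42.59 / (560 + 42.59) = 45.1 × 42.59/602.6 = 3.19 V.

V_out ≈ 3.19 V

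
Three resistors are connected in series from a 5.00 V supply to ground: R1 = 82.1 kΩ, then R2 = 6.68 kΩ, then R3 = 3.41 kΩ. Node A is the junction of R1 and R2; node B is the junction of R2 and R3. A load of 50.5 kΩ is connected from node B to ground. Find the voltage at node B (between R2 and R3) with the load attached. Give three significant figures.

V ≈ 0.174 V

At node B, R3 is in parallel with the load: R3‖R_L = 3.194 kΩ.
Below node A the resistance is R2 + (R3‖R_L) = 9.874 kΩ, so V_A = 5.00 × 9.874/91.97 = 0.5368 V.
Then V_B = V_A × (R3‖R_L)/(R2 + R3‖R_L) = 0.5368 × 3.194/9.874 = 0.174 V.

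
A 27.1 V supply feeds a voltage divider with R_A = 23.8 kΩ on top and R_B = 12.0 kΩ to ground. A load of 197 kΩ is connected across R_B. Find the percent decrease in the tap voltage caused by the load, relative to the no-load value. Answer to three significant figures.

The divider's output (Thévenin) resistance is R_A‖R_B = 7.978 kΩ.
Fractional drop under load = R_th/(R_th + R_L) = 7.978 / (7.978 + 197) = 0.03892.
So the output falls by 3.89 %.

3.89 %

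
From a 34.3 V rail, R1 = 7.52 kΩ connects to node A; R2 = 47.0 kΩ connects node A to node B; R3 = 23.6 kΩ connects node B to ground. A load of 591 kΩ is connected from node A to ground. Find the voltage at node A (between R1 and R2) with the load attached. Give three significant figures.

V ≈ 30.6 V

Below node A the series string R2+R3 = 70.60 kΩ sits in parallel with the 591 kΩ load: 63.07 kΩ.
V_A = 34.3 × 63.07/(7.52 + 63.07) = 30.6 V.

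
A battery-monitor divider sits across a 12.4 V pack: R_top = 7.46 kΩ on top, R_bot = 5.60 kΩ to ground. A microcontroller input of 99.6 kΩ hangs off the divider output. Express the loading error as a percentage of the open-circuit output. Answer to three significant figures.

The divider's output (Thévenin) resistance is R_top‖R_bot = 3.199 kΩ.
Fractional drop under load = R_th/(R_th + R_L) = 3.199 / (3.199 + 99.6) = 0.03112.
So the output falls by 3.11 %.

3.11 %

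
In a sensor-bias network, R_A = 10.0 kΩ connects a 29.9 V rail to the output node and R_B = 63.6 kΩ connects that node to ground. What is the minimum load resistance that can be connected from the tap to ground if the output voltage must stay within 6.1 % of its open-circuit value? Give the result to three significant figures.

R_L(min) ≈ 133 kΩ

Output resistance R_th = R_A‖R_B = (10.0 × 63.6)/73.60 = 8.641 kΩ.
The fractional drop is R_th/(R_th + R_L); requiring this ≤ 0.0610 gives R_L ≥ R_th(1/0.0610 − 1) = 8.641 × 15.39 = 133 kΩ.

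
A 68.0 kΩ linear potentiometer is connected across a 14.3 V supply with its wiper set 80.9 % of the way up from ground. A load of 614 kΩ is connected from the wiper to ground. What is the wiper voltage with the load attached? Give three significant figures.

V ≈ 11.4 V

The wiper splits the pot into (1−α)R = 12.99 kΩ above and αR = 55.01 kΩ below.
Lower section ‖ load = 50.49 kΩ.
V_wiper = 14.3 × 50.49/(12.99 + 50.49) = 11.4 V.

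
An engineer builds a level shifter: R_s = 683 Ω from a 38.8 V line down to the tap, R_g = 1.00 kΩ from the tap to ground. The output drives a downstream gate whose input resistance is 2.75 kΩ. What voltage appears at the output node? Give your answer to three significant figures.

The load sits in parallel with R_g: R_g‖R_L = (1000 × 2750) / (1000 + 2750) = 733.3 Ω.
V_out = 38.8 × 733.3 / (683 + 733.3) = 38.8 × 733.3/1416 = 20.1 V.
(Unloaded it would have been 23.1 V.)

V_out ≈ 20.1 V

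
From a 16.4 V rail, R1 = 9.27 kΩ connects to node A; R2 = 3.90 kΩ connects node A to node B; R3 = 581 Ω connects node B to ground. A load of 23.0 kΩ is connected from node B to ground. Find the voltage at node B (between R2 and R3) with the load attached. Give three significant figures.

V ≈ 0.677 V

At node B, R3 is in parallel with the load: R3‖R_L = 566.7 Ω.
Below node A the resistance is R2 + (R3‖R_L) = 4467 Ω, so V_A = 16.4 × 4467/13740 = 5.333 V.
Then V_B = V_A × (R3‖R_L)/(R2 + R3‖R_L) = 5.333 × 566.7/4467 = 0.677 V.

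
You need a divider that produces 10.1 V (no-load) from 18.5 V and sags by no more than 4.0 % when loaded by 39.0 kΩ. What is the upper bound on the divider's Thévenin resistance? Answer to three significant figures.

R_th ≤ 1.62 kΩ

Loading drop = R_th/(R_th + R_L) ≤ 0.0400, so R_th ≤ R_L · ε/(1−ε) = 39.0 kΩ × 0.0400/0.9600 = 1.62 kΩ.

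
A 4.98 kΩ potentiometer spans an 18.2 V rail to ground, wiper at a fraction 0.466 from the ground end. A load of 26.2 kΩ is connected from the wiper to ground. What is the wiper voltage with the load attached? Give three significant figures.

The wiper splits the pot into (1−α)R = 2.659 kΩ above and αR = 2.321 kΩ below.
Lower section ‖ load = 2.132 kΩ.
V_wiper = 18.2 × 2.132/(2.659 + 2.132) = 8.10 V.

V ≈ 8.10 V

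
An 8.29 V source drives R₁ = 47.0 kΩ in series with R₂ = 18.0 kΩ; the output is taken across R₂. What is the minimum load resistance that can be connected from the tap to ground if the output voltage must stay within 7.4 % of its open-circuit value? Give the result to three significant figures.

Output resistance R_th = R₁‖R₂ = (47.0 × 18.0)/65.00 = 13.02 kΩ.
The fractional drop is R_th/(R_th + R_L); requiring this ≤ 0.0740 gives R_L ≥ R_th(1/0.0740 − 1) = 13.02 × 12.51 = 163 kΩ.

R_L(min) ≈ 163 kΩ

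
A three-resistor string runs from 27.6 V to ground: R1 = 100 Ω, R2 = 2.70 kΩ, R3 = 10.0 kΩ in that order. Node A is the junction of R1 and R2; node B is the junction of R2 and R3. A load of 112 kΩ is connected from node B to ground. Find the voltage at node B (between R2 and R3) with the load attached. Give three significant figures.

At node B, R3 is in parallel with the load: R3‖R_L = 9180 Ω.
Below node A the resistance is R2 + (R3‖R_L) = 11880 Ω, so V_A = 27.6 × 11880/11980 = 27.37 V.
Then V_B = V_A × (R3‖R_L)/(R2 + R3‖R_L) = 27.37 × 9180/11880 = 21.1 V.

V ≈ 21.1 V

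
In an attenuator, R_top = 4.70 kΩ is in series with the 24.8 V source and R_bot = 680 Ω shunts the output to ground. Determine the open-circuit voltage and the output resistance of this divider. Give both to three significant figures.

V_th = 3.13 V, R_th = 594 Ω

V_th is the open-circuit tap voltage: 24.8 × 680/(4700 + 680) = 3.13 V.
With the supply zeroed, R_top and R_bot appear in parallel from the tap: R_th = R_top‖R_bot = (4700 × 680)/5380 = 594 Ω.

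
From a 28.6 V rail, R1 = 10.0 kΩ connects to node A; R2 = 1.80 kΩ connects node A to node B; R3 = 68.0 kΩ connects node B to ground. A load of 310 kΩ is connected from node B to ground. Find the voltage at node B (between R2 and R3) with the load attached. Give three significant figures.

V ≈ 23.6 V

At node B, R3 is in parallel with the load: R3‖R_L = 55.77 kΩ.
Below node A the resistance is R2 + (R3‖R_L) = 57.57 kΩ, so V_A = 28.6 × 57.57/67.57 = 24.37 V.
Then V_B = V_A × (R3‖R_L)/(R2 + R3‖R_L) = 24.37 × 55.77/57.57 = 23.6 V.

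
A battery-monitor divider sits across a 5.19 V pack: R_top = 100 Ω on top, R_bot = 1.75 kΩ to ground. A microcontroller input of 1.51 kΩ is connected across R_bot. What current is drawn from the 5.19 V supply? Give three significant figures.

R_bot‖R_L = 810.6 Ω, so the source sees R_top + R_bot‖R_L = 910.6 Ω.
I = 5.19 V / 910.6 Ω = 5.70 mA.

I ≈ 5.70 mA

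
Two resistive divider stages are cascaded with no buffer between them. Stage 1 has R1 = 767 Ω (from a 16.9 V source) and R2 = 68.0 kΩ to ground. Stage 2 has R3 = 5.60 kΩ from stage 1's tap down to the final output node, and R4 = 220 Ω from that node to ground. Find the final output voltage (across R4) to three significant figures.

Stage 2 presents R3+R4 = 5820 Ω as a load on stage 1's tap.
Stage 1's lower leg becomes R2‖(R3+R4) = 5361 Ω, so V_mid = 16.9 × 5361/6128 = 14.78 V.
Stage 2 is itself unloaded: V_out = V_mid × R4/(R3+R4) = 14.78 × 220/5820 = 0.559 V.

V_out ≈ 0.559 V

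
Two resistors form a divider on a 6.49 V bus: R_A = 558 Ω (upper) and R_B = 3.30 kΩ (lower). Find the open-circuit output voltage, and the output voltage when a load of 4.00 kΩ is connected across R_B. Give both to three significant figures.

Unloaded: 5.55 V; loaded: 4.96 V

Open-circuit: V = 6.49 × 3300/(558 + 3300) = 5.55 V.
With the load, R_B becomes R_B‖R_L = 1808 Ω, so V = 6.49 × 1808/2366 = 4.96 V.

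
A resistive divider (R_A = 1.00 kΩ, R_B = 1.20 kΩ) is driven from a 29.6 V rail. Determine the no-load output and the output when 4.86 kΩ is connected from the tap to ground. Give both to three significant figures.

Unloaded: 16.1 V; loaded: 14.5 V

Open-circuit: V = 29.6 × 1.20/(1.00 + 1.20) = 16.1 V.
With the load, R_B becomes R_B‖R_L = 0.9624 kΩ, so V = 29.6 × 0.9624/1.962 = 14.5 V.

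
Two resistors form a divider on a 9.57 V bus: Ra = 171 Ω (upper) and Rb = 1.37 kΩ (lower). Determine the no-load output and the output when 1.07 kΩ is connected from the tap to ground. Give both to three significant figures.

Unloaded: 8.51 V; loaded: 7.45 V

Open-circuit: V = 9.57 × 1370/(171 + 1370) = 8.51 V.
With the load, Rb becomes Rb‖R_L = 600.8 Ω, so V = 9.57 × 600.8/771.8 = 7.45 V.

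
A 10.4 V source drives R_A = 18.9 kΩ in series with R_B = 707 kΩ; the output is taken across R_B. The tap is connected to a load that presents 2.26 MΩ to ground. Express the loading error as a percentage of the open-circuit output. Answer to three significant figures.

The divider's output (Thévenin) resistance is R_A‖R_B = 18.41 kΩ.
Fractional drop under load = R_th/(R_th + R_L) = 18.41 / (18.41 + 2260) = 0.008079.
So the output falls by 0.808 %.

0.808 %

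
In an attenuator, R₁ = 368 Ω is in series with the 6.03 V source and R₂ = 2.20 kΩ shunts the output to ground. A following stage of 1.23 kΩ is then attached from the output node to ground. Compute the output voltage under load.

The load sits in parallel with R₂: R₂‖R_L = (2200 × 1230) / (2200 + 1230) = 788.9 Ω.
V_out = 6.03 × 788.9 / (368 + 788.9) = 6.03 × 788.9/1157 = 4.11 V.

V_out ≈ 4.11 V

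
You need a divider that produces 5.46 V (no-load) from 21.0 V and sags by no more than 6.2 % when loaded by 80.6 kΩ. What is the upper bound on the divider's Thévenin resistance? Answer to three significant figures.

R_th ≤ 5.33 kΩ

Loading drop = R_th/(R_th + R_L) ≤ 0.0620, so R_th ≤ R_L · ε/(1−ε) = 80.6 kΩ × 0.0620/0.9380 = 5.33 kΩ.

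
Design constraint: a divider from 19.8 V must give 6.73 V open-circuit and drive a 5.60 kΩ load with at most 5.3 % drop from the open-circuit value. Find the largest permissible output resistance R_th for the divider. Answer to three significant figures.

R_th ≤ 313 Ω

Loading drop = R_th/(R_th + R_L) ≤ 0.0530, so R_th ≤ R_L · ε/(1−ε) = 5.60 kΩ × 0.0530/0.9470 = 313 Ω.
(Any R1, R2 with R2/(R1+R2) = 0.340 and R1‖R2 ≤ 313 Ω will meet the spec.)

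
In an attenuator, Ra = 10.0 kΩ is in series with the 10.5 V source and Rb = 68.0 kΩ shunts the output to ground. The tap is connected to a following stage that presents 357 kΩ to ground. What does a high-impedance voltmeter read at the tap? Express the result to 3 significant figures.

V_out ≈ 8.94 V

The load sits in parallel with Rb: Rb‖R_L = (68.0 × 357) / (68.0 + 357) = 57.12 kΩ.
V_out = 10.5 × 57.12 / (10.0 + 57.12) = 10.5 × 57.12/67.12 = 8.94 V.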